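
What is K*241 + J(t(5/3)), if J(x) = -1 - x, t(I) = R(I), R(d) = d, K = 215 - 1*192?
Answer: 16621/3 ≈ 5540.3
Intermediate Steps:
K = 23 (K = 215 - 192 = 23)
t(I) = I
K*241 + J(t(5/3)) = 23*241 + (-1 - 5/3) = 5543 + (-1 - 5/3) = 5543 - 8/3 = 16621/3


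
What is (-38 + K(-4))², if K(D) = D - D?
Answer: 1444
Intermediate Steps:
K(D) = 0
(-38 + K(-4))² = (-38 + 0)² = (-38)² = 1444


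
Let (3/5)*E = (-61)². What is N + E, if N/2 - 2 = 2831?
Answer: 35603/3 ≈ 11868.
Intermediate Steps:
N = 5666 (N = 4 + 2*2831 = 4 + 5662 = 5666)
E = 18605/3 (E = (5/3)*(-61)² = (5/3)*3721 = 18605/3 ≈ 6201.7)
N + E = 5666 + 18605/3 = 35603/3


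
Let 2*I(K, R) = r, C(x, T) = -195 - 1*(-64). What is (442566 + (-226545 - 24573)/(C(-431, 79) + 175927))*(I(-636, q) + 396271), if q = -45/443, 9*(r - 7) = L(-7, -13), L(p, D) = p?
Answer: 15415277191200567/87898 ≈ 1.7538e+11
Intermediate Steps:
C(x, T) = -131 (C(x, T) = -195 + 64 = -131)
r = 56/9 (r = 7 + (⅑)*(-7) = 7 - 7/9 = 56/9 ≈ 6.2222)
q = -45/443 (q = -45*1/443 = -45/443 ≈ -0.10158)
I(K, R) = 28/9 (I(K, R) = (½)*(56/9) = 28/9)
(442566 + (-226545 - 24573)/(C(-431, 79) + 175927))*(I(-636, q) + 396271) = (442566 + (-226545 - 24573)/(-131 + 175927))*(28/9 + 396271) = (442566 - 251118/175796)*(3566467/9) = (442566 - 251118*1/175796)*(3566467/9) = (442566 - 125559/87898)*(3566467/9) = (38900540709/87898)*(3566467/9) = 15415277191200567/87898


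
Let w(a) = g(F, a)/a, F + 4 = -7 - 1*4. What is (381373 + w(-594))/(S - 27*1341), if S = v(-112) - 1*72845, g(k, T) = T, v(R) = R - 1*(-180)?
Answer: -190687/54492 ≈ -3.4994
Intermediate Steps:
v(R) = 180 + R (v(R) = R + 180 = 180 + R)
F = -15 (F = -4 + (-7 - 1*4) = -4 + (-7 - 4) = -4 - 11 = -15)
w(a) = 1 (w(a) = a/a = 1)
S = -72777 (S = (180 - 112) - 1*72845 = 68 - 72845 = -72777)
(381373 + w(-594))/(S - 27*1341) = (381373 + 1)/(-72777 - 27*1341) = 381374/(-72777 - 36207) = 381374/(-108984) = 381374*(-1/108984) = -190687/54492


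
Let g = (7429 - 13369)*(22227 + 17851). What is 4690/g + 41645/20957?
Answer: 991404867307/498909299724 ≈ 1.9871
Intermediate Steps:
g = -238063320 (g = -5940*40078 = -238063320)
4690/g + 41645/20957 = 4690/(-238063320) + 41645/20957 = 4690*(-1/238063320) + 41645*(1/20957) = -469/23806332 + 41645/20957 = 991404867307/498909299724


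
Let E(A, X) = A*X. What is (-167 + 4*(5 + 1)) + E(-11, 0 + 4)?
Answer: -187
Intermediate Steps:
(-167 + 4*(5 + 1)) + E(-11, 0 + 4) = (-167 + 4*(5 + 1)) - 11*(0 + 4) = (-167 + 4*6) - 11*4 = (-167 + 24) - 44 = -143 - 44 = -187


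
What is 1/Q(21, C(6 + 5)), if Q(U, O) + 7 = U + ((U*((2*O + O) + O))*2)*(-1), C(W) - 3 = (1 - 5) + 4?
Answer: -1/490 ≈ -0.0020408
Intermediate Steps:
C(W) = 3 (C(W) = 3 + ((1 - 5) + 4) = 3 + (-4 + 4) = 3 + 0 = 3)
Q(U, O) = -7 + U - 8*O*U (Q(U, O) = -7 + (U + ((U*((2*O + O) + O))*2)*(-1)) = -7 + (U + ((U*(3*O + O))*2)*(-1)) = -7 + (U + ((U*(4*O))*2)*(-1)) = -7 + (U + ((4*O*U)*2)*(-1)) = -7 + (U + (8*O*U)*(-1)) = -7 + (U - 8*O*U) = -7 + U - 8*O*U)
1/Q(21, C(6 + 5)) = 1/(-7 + 21 - 8*3*21) = 1/(-7 + 21 - 504) = 1/(-490) = -1/490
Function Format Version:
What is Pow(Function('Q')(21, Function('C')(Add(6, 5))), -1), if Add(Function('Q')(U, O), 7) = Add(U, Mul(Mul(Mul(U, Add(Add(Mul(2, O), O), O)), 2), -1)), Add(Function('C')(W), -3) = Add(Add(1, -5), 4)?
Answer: Rational(-1, 490) ≈ -0.0020408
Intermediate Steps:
Function('C')(W) = 3 (Function('C')(W) = Add(3, Add(Add(1, -5), 4)) = Add(3, Add(-4, 4)) = Add(3, 0) = 3)
Function('Q')(U, O) = Add(-7, U, Mul(-8, O, U)) (Function('Q')(U, O) = Add(-7, Add(U, Mul(Mul(Mul(U, Add(Add(Mul(2, O), O), O)), 2), -1))) = Add(-7, Add(U, Mul(Mul(Mul(U, Add(Mul(3, O), O)), 2), -1))) = Add(-7, Add(U, Mul(Mul(Mul(U, Mul(4, O)), 2), -1))) = Add(-7, Add(U, Mul(Mul(Mul(4, O, U), 2), -1))) = Add(-7, Add(U, Mul(Mul(8, O, U), -1))) = Add(-7, Add(U, Mul(-8, O, U))) = Add(-7, U, Mul(-8, O, U)))
Pow(Function('Q')(21, Function('C')(Add(6, 5))), -1) = Pow(Add(-7, 21, Mul(-8, 3, 21)), -1) = Pow(Add(-7, 21, -504), -1) = Pow(-490, -1) = Rational(-1, 490)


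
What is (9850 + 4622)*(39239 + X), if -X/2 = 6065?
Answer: 392321448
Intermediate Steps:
X = -12130 (X = -2*6065 = -12130)
(9850 + 4622)*(39239 + X) = (9850 + 4622)*(39239 - 12130) = 14472*27109 = 392321448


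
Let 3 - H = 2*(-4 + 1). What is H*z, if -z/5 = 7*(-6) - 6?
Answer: 2160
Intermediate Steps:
z = 240 (z = -5*(7*(-6) - 6) = -5*(-42 - 6) = -5*(-48) = 240)
H = 9 (H = 3 - 2*(-4 + 1) = 3 - 2*(-3) = 3 - 1*(-6) = 3 + 6 = 9)
H*z = 9*240 = 2160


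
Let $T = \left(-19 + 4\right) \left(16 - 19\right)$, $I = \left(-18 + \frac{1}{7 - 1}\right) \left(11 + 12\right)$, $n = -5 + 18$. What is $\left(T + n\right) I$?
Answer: $- \frac{71369}{3} \approx -23790.0$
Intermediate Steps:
$n = 13$
$I = - \frac{2461}{6}$ ($I = \left(-18 + \frac{1}{6}\right) 23 = \left(- \frac{107}{6}\right) 23 = - \frac{2461}{6} \approx -410.17$)
$T = 45$ ($T = \left(-15\right) \left(-3\right) = 45$)
$\left(T + n\right) I = \left(45 + 13\right) \left(- \frac{2461}{6}\right) = 58 \left(- \frac{2461}{6}\right) = - \frac{71369}{3}$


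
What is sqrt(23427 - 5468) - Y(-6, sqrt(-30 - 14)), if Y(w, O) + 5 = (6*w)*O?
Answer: 5 + sqrt(17959) + 72*I*sqrt(11) ≈ 139.01 + 238.8*I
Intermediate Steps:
Y(w, O) = -5 + 6*O*w (Y(w, O) = -5 + (6*w)*O = -5 + 6*O*w)
sqrt(23427 - 5468) - Y(-6, sqrt(-30 - 14)) = sqrt(23427 - 5468) - (-5 + 6*sqrt(-30 - 14)*(-6)) = sqrt(17959) - (-5 + 6*sqrt(-44)*(-6)) = sqrt(17959) - (-5 + 6*(2*I*sqrt(11))*(-6)) = sqrt(17959) - (-5 - 72*I*sqrt(11)) = sqrt(17959) + (5 + 72*I*sqrt(11)) = 5 + sqrt(17959) + 72*I*sqrt(11)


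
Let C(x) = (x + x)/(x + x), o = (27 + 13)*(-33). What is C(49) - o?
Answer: 1321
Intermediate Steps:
o = -1320 (o = 40*(-33) = -1320)
C(x) = 1 (C(x) = (2*x)/((2*x)) = (2*x)*(1/(2*x)) = 1)
C(49) - o = 1 - 1*(-1320) = 1 + 1320 = 1321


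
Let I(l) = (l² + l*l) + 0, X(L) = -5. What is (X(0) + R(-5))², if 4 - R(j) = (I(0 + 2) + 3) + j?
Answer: 49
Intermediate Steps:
I(l) = 2*l² (I(l) = (l² + l²) + 0 = 2*l² + 0 = 2*l²)
R(j) = -7 - j (R(j) = 4 - ((2*(0 + 2)² + 3) + j) = 4 - ((2*2² + 3) + j) = 4 - ((2*4 + 3) + j) = 4 - ((8 + 3) + j) = 4 - (11 + j) = 4 + (-11 - j) = -7 - j)
(X(0) + R(-5))² = (-5 + (-7 - 1*(-5)))² = (-5 + (-7 + 5))² = (-5 - 2)² = (-7)² = 49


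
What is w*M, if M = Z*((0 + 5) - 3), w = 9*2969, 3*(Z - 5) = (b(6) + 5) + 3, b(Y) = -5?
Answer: 320652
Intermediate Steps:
Z = 6 (Z = 5 + ((-5 + 5) + 3)/3 = 5 + (0 + 3)/3 = 5 + (⅓)*3 = 5 + 1 = 6)
w = 26721
M = 12 (M = 6*((0 + 5) - 3) = 6*(5 - 3) = 6*2 = 12)
w*M = 26721*12 = 320652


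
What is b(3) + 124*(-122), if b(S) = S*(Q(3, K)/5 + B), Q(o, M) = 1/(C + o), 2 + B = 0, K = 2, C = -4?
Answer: -75673/5 ≈ -15135.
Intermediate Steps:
B = -2 (B = -2 + 0 = -2)
Q(o, M) = 1/(-4 + o)
b(S) = -11*S/5 (b(S) = S*(1/((-4 + 3)*5) - 2) = S*((1/5)/(-1) - 2) = S*(-1*1/5 - 2) = S*(-1/5 - 2) = S*(-11/5) = -11*S/5)
b(3) + 124*(-122) = -11/5*3 + 124*(-122) = -33/5 - 15128 = -75673/5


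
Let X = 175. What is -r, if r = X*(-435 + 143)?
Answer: 51100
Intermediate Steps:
r = -51100 (r = 175*(-435 + 143) = 175*(-292) = -51100)
-r = -1*(-51100) = 51100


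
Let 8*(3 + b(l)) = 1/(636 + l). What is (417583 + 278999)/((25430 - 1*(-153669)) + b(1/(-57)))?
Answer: 202014352656/51939272825 ≈ 3.8894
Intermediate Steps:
b(l) = -3 + 1/(8*(636 + l))
(417583 + 278999)/((25430 - 1*(-153669)) + b(1/(-57))) = (417583 + 278999)/((25430 - 1*(-153669)) + (-15263 - 24/(-57))/(8*(636 + 1/(-57)))) = 696582/((25430 + 153669) + (-15263 - 24*(-1/57))/(8*(636 - 1/57))) = 696582/(179099 + (-15263 + 8/19)/(8*(36251/57))) = 696582/(179099 + (⅛)*(57/36251)*(-289989/19)) = 696582/(179099 - 869967/290008) = 696582/(51939272825/290008) = 696582*(290008/51939272825) = 202014352656/51939272825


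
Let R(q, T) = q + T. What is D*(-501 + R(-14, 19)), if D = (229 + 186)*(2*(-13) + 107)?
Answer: -16673040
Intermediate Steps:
D = 33615 (D = 415*(-26 + 107) = 415*81 = 33615)
R(q, T) = T + q
D*(-501 + R(-14, 19)) = 33615*(-501 + (19 - 14)) = 33615*(-501 + 5) = 33615*(-496) = -16673040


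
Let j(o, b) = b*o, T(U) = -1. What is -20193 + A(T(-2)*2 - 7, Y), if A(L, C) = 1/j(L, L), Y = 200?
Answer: -1635632/81 ≈ -20193.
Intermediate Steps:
A(L, C) = L⁻² (A(L, C) = 1/(L*L) = 1/(L²) = L⁻²)
-20193 + A(T(-2)*2 - 7, Y) = -20193 + (-1*2 - 7)⁻² = -20193 + (-2 - 7)⁻² = -20193 + (-9)⁻² = -20193 + 1/81 = -1635632/81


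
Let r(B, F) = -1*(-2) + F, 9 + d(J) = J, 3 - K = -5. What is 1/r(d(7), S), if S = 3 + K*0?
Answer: 1/5 ≈ 0.20000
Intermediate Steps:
K = 8 (K = 3 - 1*(-5) = 3 + 5 = 8)
d(J) = -9 + J
S = 3 (S = 3 + 8*0 = 3 + 0 = 3)
r(B, F) = 2 + F
1/r(d(7), S) = 1/(2 + 3) = 1/5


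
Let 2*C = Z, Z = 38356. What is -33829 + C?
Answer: -14651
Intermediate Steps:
C = 19178 (C = (½)*38356 = 19178)
-33829 + C = -33829 + 19178 = -14651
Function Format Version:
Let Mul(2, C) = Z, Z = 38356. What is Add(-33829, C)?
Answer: -14651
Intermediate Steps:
C = 19178 (C = Mul(Rational(1, 2), 38356) = 19178)
Add(-33829, C) = Add(-33829, 19178) = -14651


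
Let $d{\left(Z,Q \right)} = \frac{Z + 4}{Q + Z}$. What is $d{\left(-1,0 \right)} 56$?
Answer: $-168$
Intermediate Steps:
$d{\left(Z,Q \right)} = \frac{4 + Z}{Q + Z}$
$d{\left(-1,0 \right)} 56 = \frac{4 - 1}{0 - 1} \cdot 56 = \frac{1}{-1} \cdot 3 \cdot 56 = \left(-1\right) 3 \cdot 56 = \left(-3\right) 56 = -168$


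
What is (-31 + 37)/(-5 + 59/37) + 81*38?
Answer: 64601/21 ≈ 3076.2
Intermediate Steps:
(-31 + 37)/(-5 + 59/37) + 81*38 = 6/(-5 + 59*(1/37)) + 3078 = 6/(-5 + 59/37) + 3078 = 6/(-126/37) + 3078 = 6*(-37/126) + 3078 = -37/21 + 3078 = 64601/21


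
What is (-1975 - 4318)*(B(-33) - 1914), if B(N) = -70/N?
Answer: 397037956/33 ≈ 1.2031e+7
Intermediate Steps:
(-1975 - 4318)*(B(-33) - 1914) = (-1975 - 4318)*(-70/(-33) - 1914) = -6293*(-70*(-1/33) - 1914) = -6293*(70/33 - 1914) = -6293*(-63092/33) = 397037956/33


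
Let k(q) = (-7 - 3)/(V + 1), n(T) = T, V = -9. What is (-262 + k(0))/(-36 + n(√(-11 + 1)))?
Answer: 9387/1306 + 1043*I*√10/5224 ≈ 7.1876 + 0.63137*I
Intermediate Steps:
k(q) = 5/4 (k(q) = (-7 - 3)/(-9 + 1) = -10/(-8) = -10*(-⅛) = 5/4)
(-262 + k(0))/(-36 + n(√(-11 + 1))) = (-262 + 5/4)/(-36 + √(-11 + 1)) = -1043/(4*(-36 + √(-10))) = -1043/(4*(-36 + I*√10))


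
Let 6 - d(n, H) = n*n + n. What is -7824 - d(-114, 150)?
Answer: 5052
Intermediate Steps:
d(n, H) = 6 - n - n**2 (d(n, H) = 6 - (n*n + n) = 6 - (n**2 + n) = 6 - (n + n**2) = 6 + (-n - n**2) = 6 - n - n**2)
-7824 - d(-114, 150) = -7824 - (6 - 1*(-114) - 1*(-114)**2) = -7824 - (6 + 114 - 1*12996) = -7824 - (6 + 114 - 12996) = -7824 - 1*(-12876) = -7824 + 12876 = 5052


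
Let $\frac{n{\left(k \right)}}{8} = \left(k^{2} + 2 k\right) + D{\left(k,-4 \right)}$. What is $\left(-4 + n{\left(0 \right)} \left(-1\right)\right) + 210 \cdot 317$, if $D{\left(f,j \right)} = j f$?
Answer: $66566$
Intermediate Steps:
$D{\left(f,j \right)} = f j$
$n{\left(k \right)} = - 16 k + 8 k^{2}$ ($n{\left(k \right)} = 8 \left(\left(k^{2} + 2 k\right) + k \left(-4\right)\right) = 8 \left(\left(k^{2} + 2 k\right) - 4 k\right) = 8 \left(k^{2} - 2 k\right) = - 16 k + 8 k^{2}$)
$\left(-4 + n{\left(0 \right)} \left(-1\right)\right) + 210 \cdot 317 = \left(-4 + 8 \cdot 0 \left(-2 + 0\right) \left(-1\right)\right) + 210 \cdot 317 = \left(-4 + 8 \cdot 0 \left(-2\right) \left(-1\right)\right) + 66570 = \left(-4 + 0 \left(-1\right)\right) + 66570 = \left(-4 + 0\right) + 66570 = -4 + 66570 = 66566$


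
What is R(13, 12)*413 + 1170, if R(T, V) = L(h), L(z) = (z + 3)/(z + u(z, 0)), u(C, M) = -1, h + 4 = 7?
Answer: 2409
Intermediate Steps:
h = 3 (h = -4 + 7 = 3)
L(z) = (3 + z)/(-1 + z) (L(z) = (z + 3)/(z - 1) = (3 + z)/(-1 + z))
R(T, V) = 3 (R(T, V) = (3 + 3)/(-1 + 3) = 6/2 = (½)*6 = 3)
R(13, 12)*413 + 1170 = 3*413 + 1170 = 1239 + 1170 = 2409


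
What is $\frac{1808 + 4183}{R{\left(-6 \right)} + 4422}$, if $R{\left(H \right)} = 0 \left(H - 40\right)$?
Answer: $\frac{1997}{1474} \approx 1.3548$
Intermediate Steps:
$R{\left(H \right)} = 0$ ($R{\left(H \right)} = 0 \left(-40 + H\right) = 0$)
$\frac{1808 + 4183}{R{\left(-6 \right)} + 4422} = \frac{1808 + 4183}{0 + 4422} = \frac{5991}{4422} = 5991 \cdot \frac{1}{4422} = \frac{1997}{1474}$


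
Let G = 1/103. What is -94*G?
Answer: -94/103 ≈ -0.91262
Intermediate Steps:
G = 1/103 ≈ 0.0097087
-94*G = -94*1/103 = -94/103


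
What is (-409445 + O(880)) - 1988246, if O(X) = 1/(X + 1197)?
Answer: -4980004206/2077 ≈ -2.3977e+6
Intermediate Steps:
O(X) = 1/(1197 + X)
(-409445 + O(880)) - 1988246 = (-409445 + 1/(1197 + 880)) - 1988246 = (-409445 + 1/2077) - 1988246 = -850417264/2077 - 1988246 = -4980004206/2077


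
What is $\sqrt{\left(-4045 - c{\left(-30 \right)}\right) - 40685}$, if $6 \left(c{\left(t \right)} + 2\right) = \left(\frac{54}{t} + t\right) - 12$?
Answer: $\frac{i \sqrt{4472070}}{10} \approx 211.47 i$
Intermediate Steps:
$c{\left(t \right)} = -4 + \frac{9}{t} + \frac{t}{6}$ ($c{\left(t \right)} = -2 + \frac{\left(\frac{54}{t} + t\right) - 12}{6} = -2 + \frac{\left(t + \frac{54}{t}\right) - 12}{6} = -2 + \frac{-12 + t + \frac{54}{t}}{6} = -2 + \left(-2 + \frac{9}{t} + \frac{t}{6}\right) = -4 + \frac{9}{t} + \frac{t}{6}$)
$\sqrt{\left(-4045 - c{\left(-30 \right)}\right) - 40685} = \sqrt{\left(-4045 - \left(-4 + \frac{9}{-30} + \frac{1}{6} \left(-30\right)\right)\right) - 40685} = \sqrt{\left(-4045 - \left(-4 + 9 \left(- \frac{1}{30}\right) - 5\right)\right) - 40685} = \sqrt{\left(-4045 - \left(-4 - \frac{3}{10} - 5\right)\right) - 40685} = \sqrt{\left(-4045 - - \frac{93}{10}\right) - 40685} = \sqrt{\left(-4045 + \frac{93}{10}\right) - 40685} = \sqrt{- \frac{40357}{10} - 40685} = \sqrt{- \frac{447207}{10}} = \frac{i \sqrt{4472070}}{10}$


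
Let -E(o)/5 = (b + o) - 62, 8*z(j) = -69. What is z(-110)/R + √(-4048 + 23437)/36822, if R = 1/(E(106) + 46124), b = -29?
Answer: -3177381/8 + √19389/36822 ≈ -3.9717e+5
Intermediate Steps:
z(j) = -69/8 (z(j) = (⅛)*(-69) = -69/8)
E(o) = 455 - 5*o (E(o) = -5*((-29 + o) - 62) = -5*(-91 + o) = 455 - 5*o)
R = 1/46049 (R = 1/((455 - 5*106) + 46124) = 1/((455 - 530) + 46124) = 1/(-75 + 46124) = 1/46049 ≈ 2.1716e-5)
z(-110)/R + √(-4048 + 23437)/36822 = -69/(8*1/46049) + √(-4048 + 23437)/36822 = -69/8*46049 + √19389*(1/36822) = -3177381/8 + √19389/36822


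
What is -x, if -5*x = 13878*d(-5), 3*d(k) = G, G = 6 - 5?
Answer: 4626/5 ≈ 925.20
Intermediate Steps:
G = 1
d(k) = 1/3 (d(k) = (1/3)*1 = 1/3)
x = -4626/5 (x = -13878/(5*3) = -1/5*4626 = -4626/5 ≈ -925.20)
-x = -1*(-4626/5) = 4626/5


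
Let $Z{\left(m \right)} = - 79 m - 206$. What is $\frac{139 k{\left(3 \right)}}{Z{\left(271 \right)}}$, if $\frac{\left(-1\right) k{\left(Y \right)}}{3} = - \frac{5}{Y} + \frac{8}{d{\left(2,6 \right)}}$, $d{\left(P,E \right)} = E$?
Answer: $- \frac{139}{21615} \approx -0.0064307$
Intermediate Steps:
$Z{\left(m \right)} = -206 - 79 m$
$k{\left(Y \right)} = -4 + \frac{15}{Y}$ ($k{\left(Y \right)} = - 3 \left(- \frac{5}{Y} + \frac{8}{6}\right) = - 3 \left(- \frac{5}{Y} + 8 \cdot \frac{1}{6}\right) = - 3 \left(- \frac{5}{Y} + \frac{4}{3}\right) = - 3 \left(\frac{4}{3} - \frac{5}{Y}\right) = -4 + \frac{15}{Y}$)
$\frac{139 k{\left(3 \right)}}{Z{\left(271 \right)}} = \frac{139 \left(-4 + \frac{15}{3}\right)}{-206 - 21409} = \frac{139 \left(-4 + 15 \cdot \frac{1}{3}\right)}{-206 - 21409} = \frac{139 \left(-4 + 5\right)}{-21615} = 139 \cdot 1 \left(- \frac{1}{21615}\right) = 139 \left(- \frac{1}{21615}\right) = - \frac{139}{21615}$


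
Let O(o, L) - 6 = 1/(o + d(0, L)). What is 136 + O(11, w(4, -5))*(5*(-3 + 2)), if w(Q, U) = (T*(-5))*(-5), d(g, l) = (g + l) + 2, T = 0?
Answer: 1373/13 ≈ 105.62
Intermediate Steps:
d(g, l) = 2 + g + l
w(Q, U) = 0 (w(Q, U) = (0*(-5))*(-5) = 0*(-5) = 0)
O(o, L) = 6 + 1/(2 + L + o) (O(o, L) = 6 + 1/(o + (2 + 0 + L)) = 6 + 1/(o + (2 + L)) = 6 + 1/(2 + L + o))
136 + O(11, w(4, -5))*(5*(-3 + 2)) = 136 + ((13 + 6*0 + 6*11)/(2 + 0 + 11))*(5*(-3 + 2)) = 136 + ((13 + 0 + 66)/13)*(5*(-1)) = 136 + ((1/13)*79)*(-5) = 136 + (79/13)*(-5) = 136 - 395/13 = 1373/13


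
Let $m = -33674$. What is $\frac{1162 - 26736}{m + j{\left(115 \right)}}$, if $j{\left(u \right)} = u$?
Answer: $\frac{25574}{33559} \approx 0.76206$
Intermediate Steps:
$\frac{1162 - 26736}{m + j{\left(115 \right)}} = \frac{1162 - 26736}{-33674 + 115} = - \frac{25574}{-33559} = \left(-25574\right) \left(- \frac{1}{33559}\right) = \frac{25574}{33559}$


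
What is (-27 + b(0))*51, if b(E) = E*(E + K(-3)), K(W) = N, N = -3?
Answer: -1377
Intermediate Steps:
K(W) = -3
b(E) = E*(-3 + E) (b(E) = E*(E - 3) = E*(-3 + E))
(-27 + b(0))*51 = (-27 + 0*(-3 + 0))*51 = (-27 + 0*(-3))*51 = (-27 + 0)*51 = -27*51 = -1377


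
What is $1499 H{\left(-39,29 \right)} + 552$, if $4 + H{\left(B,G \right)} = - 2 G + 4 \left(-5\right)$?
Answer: $-122366$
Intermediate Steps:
$H{\left(B,G \right)} = -24 - 2 G$ ($H{\left(B,G \right)} = -4 - \left(20 + 2 G\right) = -24 - 2 G$)
$1499 H{\left(-39,29 \right)} + 552 = 1499 \left(-24 - 58\right) + 552 = 1499 \left(-82\right) + 552 = -122918 + 552 = -122366$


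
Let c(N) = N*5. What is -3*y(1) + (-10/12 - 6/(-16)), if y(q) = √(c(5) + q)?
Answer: -11/24 - 3*√26 ≈ -15.755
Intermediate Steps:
c(N) = 5*N
y(q) = √(25 + q) (y(q) = √(5*5 + q) = √(25 + q))
-3*y(1) + (-10/12 - 6/(-16)) = -3*√(25 + 1) + (-10/12 - 6/(-16)) = -3*√26 + (-10*1/12 - 6*(-1/16)) = -3*√26 + (-⅚ + 3/8) = -3*√26 - 11/24 = -11/24 - 3*√26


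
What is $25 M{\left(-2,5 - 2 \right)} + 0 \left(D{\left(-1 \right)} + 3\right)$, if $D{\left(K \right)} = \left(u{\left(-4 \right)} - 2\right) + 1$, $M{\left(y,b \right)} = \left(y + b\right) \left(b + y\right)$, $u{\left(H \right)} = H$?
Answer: $25$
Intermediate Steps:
$M{\left(y,b \right)} = \left(b + y\right)^{2}$ ($M{\left(y,b \right)} = \left(b + y\right) \left(b + y\right) = \left(b + y\right)^{2}$)
$D{\left(K \right)} = -5$ ($D{\left(K \right)} = \left(-4 - 2\right) + 1 = -6 + 1 = -5$)
$25 M{\left(-2,5 - 2 \right)} + 0 \left(D{\left(-1 \right)} + 3\right) = 25 \left(\left(5 - 2\right) - 2\right)^{2} + 0 \left(-5 + 3\right) = 25 \left(3 - 2\right)^{2} + 0 \left(-2\right) = 25 \cdot 1^{2} + 0 = 25 \cdot 1 + 0 = 25 + 0 = 25$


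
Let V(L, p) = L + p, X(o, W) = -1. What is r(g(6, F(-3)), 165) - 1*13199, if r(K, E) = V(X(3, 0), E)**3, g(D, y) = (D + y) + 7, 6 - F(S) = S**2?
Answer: 4397745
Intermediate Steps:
F(S) = 6 - S**2
g(D, y) = 7 + D + y
r(K, E) = (-1 + E)**3
r(g(6, F(-3)), 165) - 1*13199 = (-1 + 165)**3 - 1*13199 = 164**3 - 13199 = 4410944 - 13199 = 4397745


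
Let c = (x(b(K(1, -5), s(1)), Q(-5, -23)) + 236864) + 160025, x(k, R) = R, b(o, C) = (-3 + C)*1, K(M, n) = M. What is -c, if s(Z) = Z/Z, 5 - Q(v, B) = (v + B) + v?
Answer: -396927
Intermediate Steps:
Q(v, B) = 5 - B - 2*v (Q(v, B) = 5 - ((v + B) + v) = 5 - ((B + v) + v) = 5 - (B + 2*v) = 5 + (-B - 2*v) = 5 - B - 2*v)
s(Z) = 1
b(o, C) = -3 + C
c = 396927 (c = ((5 - 1*(-23) - 2*(-5)) + 236864) + 160025 = ((5 + 23 + 10) + 236864) + 160025 = (38 + 236864) + 160025 = 236902 + 160025 = 396927)
-c = -1*396927 = -396927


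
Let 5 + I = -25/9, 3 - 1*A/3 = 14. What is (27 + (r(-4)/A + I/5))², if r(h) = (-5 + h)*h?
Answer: 5812921/9801 ≈ 593.09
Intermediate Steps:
A = -33 (A = 9 - 3*14 = 9 - 42 = -33)
r(h) = h*(-5 + h)
I = -70/9 (I = -5 - 25/9 = -70/9 ≈ -7.7778)
(27 + (r(-4)/A + I/5))² = (27 + (-4*(-5 - 4)/(-33) - 70/9/5))² = (27 + (-4*(-9)*(-1/33) - 70/9*⅕))² = (27 + (36*(-1/33) - 14/9))² = (27 + (-12/11 - 14/9))² = (27 - 262/99)² = (2411/99)² = 5812921/9801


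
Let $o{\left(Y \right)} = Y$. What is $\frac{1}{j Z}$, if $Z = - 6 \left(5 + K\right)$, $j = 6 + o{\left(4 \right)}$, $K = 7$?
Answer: $- \frac{1}{720} \approx -0.0013889$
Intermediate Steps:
$j = 10$ ($j = 6 + 4 = 10$)
$Z = -72$ ($Z = - 6 \left(5 + 7\right) = \left(-6\right) 12 = -72$)
$\frac{1}{j Z} = \frac{1}{10 \left(-72\right)} = \frac{1}{-720} = - \frac{1}{720}$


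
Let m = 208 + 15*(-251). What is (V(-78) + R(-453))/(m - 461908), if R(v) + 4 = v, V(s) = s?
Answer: 107/93093 ≈ 0.0011494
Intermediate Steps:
R(v) = -4 + v
m = -3557 (m = 208 - 3765 = -3557)
(V(-78) + R(-453))/(m - 461908) = (-78 + (-4 - 453))/(-3557 - 461908) = (-78 - 457)/(-465465) = -535*(-1/465465) = 107/93093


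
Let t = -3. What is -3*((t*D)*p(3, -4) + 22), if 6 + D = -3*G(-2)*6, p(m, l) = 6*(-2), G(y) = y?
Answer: -3306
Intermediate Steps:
p(m, l) = -12
D = 30 (D = -6 - 3*(-2)*6 = -6 + 6*6 = -6 + 36 = 30)
-3*((t*D)*p(3, -4) + 22) = -3*(-3*30*(-12) + 22) = -3*(-90*(-12) + 22) = -3*(1080 + 22) = -3*1102 = -3306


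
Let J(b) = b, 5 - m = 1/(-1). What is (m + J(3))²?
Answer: 81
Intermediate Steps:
m = 6 (m = 5 - 1/(-1) = 5 - 1*(-1) = 5 + 1 = 6)
(m + J(3))² = (6 + 3)² = 9² = 81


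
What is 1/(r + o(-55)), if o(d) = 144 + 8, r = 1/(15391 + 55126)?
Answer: 70517/10718585 ≈ 0.0065789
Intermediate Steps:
r = 1/70517 ≈ 1.4181e-5
o(d) = 152
1/(r + o(-55)) = 1/(1/70517 + 152) = 1/(10718585/70517) = 70517/10718585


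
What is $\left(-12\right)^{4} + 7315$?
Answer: $28051$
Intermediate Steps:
$\left(-12\right)^{4} + 7315 = 20736 + 7315 = 28051$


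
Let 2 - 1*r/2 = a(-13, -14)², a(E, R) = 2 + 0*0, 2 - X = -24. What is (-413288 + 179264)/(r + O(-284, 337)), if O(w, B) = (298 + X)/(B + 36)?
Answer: 10911369/146 ≈ 74735.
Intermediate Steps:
X = 26 (X = 2 - 1*(-24) = 2 + 24 = 26)
a(E, R) = 2 (a(E, R) = 2 + 0 = 2)
O(w, B) = 324/(36 + B) (O(w, B) = (298 + 26)/(B + 36) = 324/(36 + B))
r = -4 (r = 4 - 2*2² = 4 - 2*4 = 4 - 8 = -4)
(-413288 + 179264)/(r + O(-284, 337)) = (-413288 + 179264)/(-4 + 324/(36 + 337)) = -234024/(-4 + 324/373) = -234024/(-1168/373) = -234024*(-373/1168) = 10911369/146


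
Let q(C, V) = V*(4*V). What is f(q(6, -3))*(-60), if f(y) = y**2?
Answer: -77760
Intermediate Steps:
q(C, V) = 4*V**2
f(q(6, -3))*(-60) = (4*(-3)**2)**2*(-60) = (4*9)**2*(-60) = 36**2*(-60) = 1296*(-60) = -77760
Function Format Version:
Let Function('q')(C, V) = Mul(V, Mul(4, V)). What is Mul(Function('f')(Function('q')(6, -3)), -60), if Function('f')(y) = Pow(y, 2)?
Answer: -77760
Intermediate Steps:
Function('q')(C, V) = Mul(4, Pow(V, 2))
Mul(Function('f')(Function('q')(6, -3)), -60) = Mul(Pow(Mul(4, Pow(-3, 2)), 2), -60) = Mul(Pow(Mul(4, 9), 2), -60) = Mul(Pow(36, 2), -60) = Mul(1296, -60) = -77760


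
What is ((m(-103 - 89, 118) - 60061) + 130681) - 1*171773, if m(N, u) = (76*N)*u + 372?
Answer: -1822637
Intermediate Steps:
m(N, u) = 372 + 76*N*u (m(N, u) = 76*N*u + 372 = 372 + 76*N*u)
((m(-103 - 89, 118) - 60061) + 130681) - 1*171773 = (((372 + 76*(-103 - 89)*118) - 60061) + 130681) - 1*171773 = (((372 + 76*(-192)*118) - 60061) + 130681) - 171773 = (((372 - 1721856) - 60061) + 130681) - 171773 = ((-1721484 - 60061) + 130681) - 171773 = (-1781545 + 130681) - 171773 = -1650864 - 171773 = -1822637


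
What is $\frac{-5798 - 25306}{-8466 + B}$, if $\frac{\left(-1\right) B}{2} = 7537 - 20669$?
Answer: $- \frac{15552}{8899} \approx -1.7476$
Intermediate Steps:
$B = 26264$ ($B = - 2 \left(7537 - 20669\right) = \left(-2\right) \left(-13132\right) = 26264$)
$\frac{-5798 - 25306}{-8466 + B} = \frac{-5798 - 25306}{-8466 + 26264} = - \frac{31104}{17798} = \left(-31104\right) \frac{1}{17798} = - \frac{15552}{8899}$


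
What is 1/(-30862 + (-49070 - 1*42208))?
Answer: -1/122140 ≈ -8.1873e-6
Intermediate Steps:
1/(-30862 + (-49070 - 1*42208)) = 1/(-30862 + (-49070 - 42208)) = 1/(-30862 - 91278) = 1/(-122140) = -1/122140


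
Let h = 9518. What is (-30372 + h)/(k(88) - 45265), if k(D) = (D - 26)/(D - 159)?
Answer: 1480634/3213877 ≈ 0.46070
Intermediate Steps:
k(D) = (-26 + D)/(-159 + D)
(-30372 + h)/(k(88) - 45265) = (-30372 + 9518)/((-26 + 88)/(-159 + 88) - 45265) = -20854/(62/(-71) - 45265) = -20854/(-1/71*62 - 45265) = -20854/(-62/71 - 45265) = -20854/(-3213877/71) = -20854*(-71/3213877) = 1480634/3213877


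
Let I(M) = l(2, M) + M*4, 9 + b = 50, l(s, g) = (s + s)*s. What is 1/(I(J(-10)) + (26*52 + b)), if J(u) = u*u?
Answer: 1/1801 ≈ 0.00055525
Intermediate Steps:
J(u) = u**2
l(s, g) = 2*s**2 (l(s, g) = (2*s)*s = 2*s**2)
b = 41 (b = -9 + 50 = 41)
I(M) = 8 + 4*M (I(M) = 2*2**2 + M*4 = 2*4 + 4*M = 8 + 4*M)
1/(I(J(-10)) + (26*52 + b)) = 1/((8 + 4*(-10)**2) + (26*52 + 41)) = 1/((8 + 4*100) + (1352 + 41)) = 1/((8 + 400) + 1393) = 1/(408 + 1393) = 1/1801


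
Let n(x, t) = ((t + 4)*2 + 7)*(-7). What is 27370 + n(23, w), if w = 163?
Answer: 24983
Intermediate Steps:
n(x, t) = -105 - 14*t (n(x, t) = ((4 + t)*2 + 7)*(-7) = ((8 + 2*t) + 7)*(-7) = (15 + 2*t)*(-7) = -105 - 14*t)
27370 + n(23, w) = 27370 + (-105 - 14*163) = 27370 + (-105 - 2282) = 27370 - 2387 = 24983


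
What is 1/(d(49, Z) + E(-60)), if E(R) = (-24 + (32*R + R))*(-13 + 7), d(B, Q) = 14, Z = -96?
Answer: 1/12038 ≈ 8.3070e-5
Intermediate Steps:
E(R) = 144 - 198*R (E(R) = (-24 + 33*R)*(-6) = 144 - 198*R)
1/(d(49, Z) + E(-60)) = 1/(14 + (144 - 198*(-60))) = 1/(14 + (144 + 11880)) = 1/(14 + 12024) = 1/12038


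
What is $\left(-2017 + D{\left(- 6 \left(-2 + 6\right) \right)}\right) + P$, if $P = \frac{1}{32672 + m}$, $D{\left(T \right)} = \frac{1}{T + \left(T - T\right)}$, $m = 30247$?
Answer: $- \frac{1015281949}{503352} \approx -2017.0$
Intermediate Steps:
$D{\left(T \right)} = \frac{1}{T}$ ($D{\left(T \right)} = \frac{1}{T + 0} = \frac{1}{T}$)
$P = \frac{1}{62919}$ ($P = \frac{1}{32672 + 30247} = \frac{1}{62919} \approx 1.5893 \cdot 10^{-5}$)
$\left(-2017 + D{\left(- 6 \left(-2 + 6\right) \right)}\right) + P = \left(-2017 + \frac{1}{\left(-6\right) \left(-2 + 6\right)}\right) + \frac{1}{62919} = \left(-2017 + \frac{1}{\left(-6\right) 4}\right) + \frac{1}{62919} = \left(-2017 + \frac{1}{-24}\right) + \frac{1}{62919} = \left(-2017 - \frac{1}{24}\right) + \frac{1}{62919} = - \frac{48409}{24} + \frac{1}{62919} = - \frac{1015281949}{503352}$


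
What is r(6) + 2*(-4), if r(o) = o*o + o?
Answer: 34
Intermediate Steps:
r(o) = o + o**2 (r(o) = o**2 + o = o + o**2)
r(6) + 2*(-4) = 6*(1 + 6) + 2*(-4) = 6*7 - 8 = 42 - 8 = 34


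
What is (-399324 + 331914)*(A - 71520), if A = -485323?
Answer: 37536786630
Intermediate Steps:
(-399324 + 331914)*(A - 71520) = (-399324 + 331914)*(-485323 - 71520) = -67410*(-556843) = 37536786630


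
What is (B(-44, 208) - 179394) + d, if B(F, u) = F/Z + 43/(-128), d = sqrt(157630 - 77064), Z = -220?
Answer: -114812247/640 + sqrt(80566) ≈ -1.7911e+5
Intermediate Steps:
d = sqrt(80566) ≈ 283.84
B(F, u) = -43/128 - F/220 (B(F, u) = F/(-220) + 43/(-128) = F*(-1/220) + 43*(-1/128) = -F/220 - 43/128 = -43/128 - F/220)
(B(-44, 208) - 179394) + d = ((-43/128 - 1/220*(-44)) - 179394) + sqrt(80566) = ((-43/128 + 1/5) - 179394) + sqrt(80566) = (-87/640 - 179394) + sqrt(80566) = -114812247/640 + sqrt(80566)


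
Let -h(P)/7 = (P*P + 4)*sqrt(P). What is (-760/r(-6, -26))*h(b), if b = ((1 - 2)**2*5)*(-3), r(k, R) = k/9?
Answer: -1827420*I*sqrt(15) ≈ -7.0776e+6*I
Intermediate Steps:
r(k, R) = k/9 (r(k, R) = k*(1/9) = k/9)
b = -15 (b = ((-1)**2*5)*(-3) = (1*5)*(-3) = 5*(-3) = -15)
h(P) = -7*sqrt(P)*(4 + P**2) (h(P) = -7*(P*P + 4)*sqrt(P) = -7*(P**2 + 4)*sqrt(P) = -7*(4 + P**2)*sqrt(P) = -7*sqrt(P)*(4 + P**2))
(-760/r(-6, -26))*h(b) = (-760/((1/9)*(-6)))*(7*sqrt(-15)*(-4 - 1*(-15)**2)) = (-760/(-2/3))*(7*(I*sqrt(15))*(-4 - 1*225)) = (-760*(-3/2))*(7*(I*sqrt(15))*(-4 - 225)) = 1140*(7*(I*sqrt(15))*(-229)) = 1140*(-1603*I*sqrt(15)) = -1827420*I*sqrt(15)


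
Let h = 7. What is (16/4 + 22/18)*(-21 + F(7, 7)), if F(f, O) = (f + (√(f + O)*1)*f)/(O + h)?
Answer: -1927/18 + 47*√14/18 ≈ -97.286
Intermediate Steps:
F(f, O) = (f + f*√(O + f))/(7 + O) (F(f, O) = (f + (√(f + O)*1)*f)/(O + 7) = (f + (√(O + f)*1)*f)/(7 + O) = (f + √(O + f)*f)/(7 + O) = (f + f*√(O + f))/(7 + O))
(16/4 + 22/18)*(-21 + F(7, 7)) = (16/4 + 22/18)*(-21 + 7*(1 + √(7 + 7))/(7 + 7)) = (16*(¼) + 22*(1/18))*(-21 + 7*(1 + √14)/14) = (4 + 11/9)*(-21 + 7*(1/14)*(1 + √14)) = 47*(-21 + (½ + √14/2))/9 = 47*(-41/2 + √14/2)/9 = -1927/18 + 47*√14/18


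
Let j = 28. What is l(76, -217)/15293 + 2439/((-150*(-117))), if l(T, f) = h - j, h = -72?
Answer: 3949403/29821350 ≈ 0.13244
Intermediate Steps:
l(T, f) = -100 (l(T, f) = -72 - 1*28 = -72 - 28 = -100)
l(76, -217)/15293 + 2439/((-150*(-117))) = -100/15293 + 2439/((-150*(-117))) = -100*1/15293 + 2439/17550 = -100/15293 + 2439*(1/17550) = -100/15293 + 271/1950 = 3949403/29821350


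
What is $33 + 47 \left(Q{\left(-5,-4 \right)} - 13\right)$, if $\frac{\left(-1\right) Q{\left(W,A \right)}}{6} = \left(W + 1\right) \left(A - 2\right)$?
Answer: $-7346$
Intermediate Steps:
$Q{\left(W,A \right)} = - 6 \left(1 + W\right) \left(-2 + A\right)$ ($Q{\left(W,A \right)} = - 6 \left(W + 1\right) \left(A - 2\right) = - 6 \left(1 + W\right) \left(-2 + A\right)$)
$33 + 47 \left(Q{\left(-5,-4 \right)} - 13\right) = 33 + 47 \left(\left(12 - -24 + 12 \left(-5\right) - \left(-24\right) \left(-5\right)\right) - 13\right) = 33 + 47 \left(\left(12 + 24 - 60 - 120\right) - 13\right) = 33 + 47 \left(-144 - 13\right) = 33 + 47 \left(-157\right) = 33 - 7379 = -7346$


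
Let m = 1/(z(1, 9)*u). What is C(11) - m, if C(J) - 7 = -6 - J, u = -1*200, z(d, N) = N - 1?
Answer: -15999/1600 ≈ -9.9994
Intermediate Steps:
z(d, N) = -1 + N
u = -200
C(J) = 1 - J (C(J) = 7 + (-6 - J) = 1 - J)
m = -1/1600 (m = 1/((-1 + 9)*(-200)) = -1/200/8 = (⅛)*(-1/200) = -1/1600 ≈ -0.00062500)
C(11) - m = (1 - 1*11) - 1*(-1/1600) = (1 - 11) + 1/1600 = -10 + 1/1600 = -15999/1600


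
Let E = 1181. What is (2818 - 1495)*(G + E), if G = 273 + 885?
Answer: 3094497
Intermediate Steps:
G = 1158
(2818 - 1495)*(G + E) = (2818 - 1495)*(1158 + 1181) = 1323*2339 = 3094497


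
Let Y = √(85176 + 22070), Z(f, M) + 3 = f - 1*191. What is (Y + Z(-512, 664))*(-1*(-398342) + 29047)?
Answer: -301736634 + 427389*√107246 ≈ -1.6177e+8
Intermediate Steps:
Z(f, M) = -194 + f (Z(f, M) = -3 + (f - 1*191) = -3 + (f - 191) = -3 + (-191 + f) = -194 + f)
Y = √107246 ≈ 327.48
(Y + Z(-512, 664))*(-1*(-398342) + 29047) = (√107246 + (-194 - 512))*(-1*(-398342) + 29047) = (√107246 - 706)*(398342 + 29047) = (-706 + √107246)*427389 = -301736634 + 427389*√107246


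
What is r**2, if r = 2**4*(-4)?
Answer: 4096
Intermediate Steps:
r = -64 (r = 16*(-4) = -64)
r**2 = (-64)**2 = 4096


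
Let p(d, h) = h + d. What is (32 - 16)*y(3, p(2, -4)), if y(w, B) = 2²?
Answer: 64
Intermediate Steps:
p(d, h) = d + h
y(w, B) = 4
(32 - 16)*y(3, p(2, -4)) = (32 - 16)*4 = 16*4 = 64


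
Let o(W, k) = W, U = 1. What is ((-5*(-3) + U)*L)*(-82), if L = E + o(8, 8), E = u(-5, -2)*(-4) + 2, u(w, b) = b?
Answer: -23616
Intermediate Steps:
E = 10 (E = -2*(-4) + 2 = 8 + 2 = 10)
L = 18 (L = 10 + 8 = 18)
((-5*(-3) + U)*L)*(-82) = ((-5*(-3) + 1)*18)*(-82) = ((15 + 1)*18)*(-82) = (16*18)*(-82) = 288*(-82) = -23616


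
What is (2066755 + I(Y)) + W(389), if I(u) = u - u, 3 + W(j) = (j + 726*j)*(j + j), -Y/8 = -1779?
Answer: 222087486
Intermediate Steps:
Y = 14232 (Y = -8*(-1779) = 14232)
W(j) = -3 + 1454*j² (W(j) = -3 + (j + 726*j)*(j + j) = -3 + (727*j)*(2*j) = -3 + 1454*j²)
I(u) = 0
(2066755 + I(Y)) + W(389) = (2066755 + 0) + (-3 + 1454*389²) = 2066755 + (-3 + 1454*151321) = 2066755 + (-3 + 220020734) = 2066755 + 220020731 = 222087486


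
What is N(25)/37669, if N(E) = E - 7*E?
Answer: -150/37669 ≈ -0.0039821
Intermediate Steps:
N(E) = -6*E
N(25)/37669 = -6*25/37669 = -150*1/37669 = -150/37669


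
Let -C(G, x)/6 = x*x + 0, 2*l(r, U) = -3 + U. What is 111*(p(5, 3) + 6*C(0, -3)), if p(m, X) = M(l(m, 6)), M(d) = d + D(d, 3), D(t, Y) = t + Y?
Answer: -35298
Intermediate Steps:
D(t, Y) = Y + t
l(r, U) = -3/2 + U/2 (l(r, U) = (-3 + U)/2 = -3/2 + U/2)
M(d) = 3 + 2*d (M(d) = d + (3 + d) = 3 + 2*d)
C(G, x) = -6*x² (C(G, x) = -6*(x*x + 0) = -6*(x² + 0) = -6*x²)
p(m, X) = 6 (p(m, X) = 3 + 2*(-3/2 + (½)*6) = 3 + 2*(-3/2 + 3) = 3 + 2*(3/2) = 3 + 3 = 6)
111*(p(5, 3) + 6*C(0, -3)) = 111*(6 + 6*(-6*(-3)²)) = 111*(6 + 6*(-6*9)) = 111*(6 + 6*(-54)) = 111*(6 - 324) = 111*(-318) = -35298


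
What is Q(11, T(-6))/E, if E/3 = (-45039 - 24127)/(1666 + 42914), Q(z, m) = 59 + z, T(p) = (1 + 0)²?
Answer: -520100/34583 ≈ -15.039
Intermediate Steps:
T(p) = 1 (T(p) = 1² = 1)
E = -34583/7430 (E = 3*((-45039 - 24127)/(1666 + 42914)) = 3*(-69166/44580) = 3*(-69166*1/44580) = 3*(-34583/22290) = -34583/7430 ≈ -4.6545)
Q(11, T(-6))/E = (59 + 11)/(-34583/7430) = 70*(-7430/34583) = -520100/34583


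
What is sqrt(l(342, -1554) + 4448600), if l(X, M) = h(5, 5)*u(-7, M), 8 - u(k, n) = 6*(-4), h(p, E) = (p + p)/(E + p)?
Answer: 2*sqrt(1112158) ≈ 2109.2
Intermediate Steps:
h(p, E) = 2*p/(E + p) (h(p, E) = (2*p)/(E + p) = 2*p/(E + p))
u(k, n) = 32 (u(k, n) = 8 - 6*(-4) = 8 - 1*(-24) = 8 + 24 = 32)
l(X, M) = 32 (l(X, M) = (2*5/(5 + 5))*32 = (2*5/10)*32 = (2*5*(1/10))*32 = 1*32 = 32)
sqrt(l(342, -1554) + 4448600) = sqrt(32 + 4448600) = sqrt(4448632) = 2*sqrt(1112158)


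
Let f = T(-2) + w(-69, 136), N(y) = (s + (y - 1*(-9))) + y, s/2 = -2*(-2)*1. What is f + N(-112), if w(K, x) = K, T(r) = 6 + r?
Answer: -272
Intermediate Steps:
s = 8 (s = 2*(-2*(-2)*1) = 2*(4*1) = 2*4 = 8)
N(y) = 17 + 2*y (N(y) = (8 + (y - 1*(-9))) + y = (8 + (y + 9)) + y = (8 + (9 + y)) + y = (17 + y) + y = 17 + 2*y)
f = -65 (f = (6 - 2) - 69 = 4 - 69 = -65)
f + N(-112) = -65 + (17 + 2*(-112)) = -65 + (17 - 224) = -65 - 207 = -272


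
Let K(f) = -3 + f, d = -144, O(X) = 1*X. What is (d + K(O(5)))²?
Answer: 20164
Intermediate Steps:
O(X) = X
(d + K(O(5)))² = (-144 + (-3 + 5))² = (-144 + 2)² = (-142)² = 20164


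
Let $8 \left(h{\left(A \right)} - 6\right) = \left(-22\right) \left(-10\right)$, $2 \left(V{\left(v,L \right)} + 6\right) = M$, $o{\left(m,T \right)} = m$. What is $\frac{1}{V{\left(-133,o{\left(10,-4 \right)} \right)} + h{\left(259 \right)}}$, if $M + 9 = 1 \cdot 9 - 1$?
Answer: $\frac{1}{27} \approx 0.037037$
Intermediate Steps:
$M = -1$ ($M = -9 + \left(1 \cdot 9 - 1\right) = -9 + \left(9 - 1\right) = -9 + 8 = -1$)
$V{\left(v,L \right)} = - \frac{13}{2}$ ($V{\left(v,L \right)} = -6 + \frac{1}{2} \left(-1\right) = -6 - \frac{1}{2} = - \frac{13}{2}$)
$h{\left(A \right)} = \frac{67}{2}$ ($h{\left(A \right)} = 6 + \frac{\left(-22\right) \left(-10\right)}{8} = 6 + \frac{1}{8} \cdot 220 = 6 + \frac{55}{2} = \frac{67}{2}$)
$\frac{1}{V{\left(-133,o{\left(10,-4 \right)} \right)} + h{\left(259 \right)}} = \frac{1}{- \frac{13}{2} + \frac{67}{2}} = \frac{1}{27}$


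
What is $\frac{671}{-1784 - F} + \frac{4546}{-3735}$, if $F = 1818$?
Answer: $- \frac{18880877}{13453470} \approx -1.4034$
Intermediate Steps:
$\frac{671}{-1784 - F} + \frac{4546}{-3735} = \frac{671}{-1784 - 1818} + \frac{4546}{-3735} = \frac{671}{-1784 - 1818} + 4546 \left(- \frac{1}{3735}\right) = \frac{671}{-3602} - \frac{4546}{3735} = 671 \left(- \frac{1}{3602}\right) - \frac{4546}{3735} = - \frac{671}{3602} - \frac{4546}{3735} = - \frac{18880877}{13453470}$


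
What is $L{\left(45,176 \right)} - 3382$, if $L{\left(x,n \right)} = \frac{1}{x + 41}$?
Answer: $- \frac{290851}{86} \approx -3382.0$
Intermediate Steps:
$L{\left(x,n \right)} = \frac{1}{41 + x}$
$L{\left(45,176 \right)} - 3382 = \frac{1}{41 + 45} - 3382 = \frac{1}{86} - 3382 = - \frac{290851}{86}$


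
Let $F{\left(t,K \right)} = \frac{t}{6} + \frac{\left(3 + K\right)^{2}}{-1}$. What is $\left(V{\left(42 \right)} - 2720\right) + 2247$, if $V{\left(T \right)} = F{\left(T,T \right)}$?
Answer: $-2491$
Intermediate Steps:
$F{\left(t,K \right)} = - \left(3 + K\right)^{2} + \frac{t}{6}$ ($F{\left(t,K \right)} = t \frac{1}{6} + \left(3 + K\right)^{2} \left(-1\right) = \frac{t}{6} - \left(3 + K\right)^{2} = - \left(3 + K\right)^{2} + \frac{t}{6}$)
$V{\left(T \right)} = - \left(3 + T\right)^{2} + \frac{T}{6}$
$\left(V{\left(42 \right)} - 2720\right) + 2247 = \left(\left(- \left(3 + 42\right)^{2} + \frac{1}{6} \cdot 42\right) - 2720\right) + 2247 = \left(\left(- 45^{2} + 7\right) - 2720\right) + 2247 = \left(\left(\left(-1\right) 2025 + 7\right) - 2720\right) + 2247 = \left(\left(-2025 + 7\right) - 2720\right) + 2247 = \left(-2018 - 2720\right) + 2247 = -4738 + 2247 = -2491$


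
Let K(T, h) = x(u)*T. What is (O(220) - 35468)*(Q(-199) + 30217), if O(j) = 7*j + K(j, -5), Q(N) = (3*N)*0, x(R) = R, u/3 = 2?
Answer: -985315936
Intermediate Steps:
u = 6 (u = 3*2 = 6)
K(T, h) = 6*T
Q(N) = 0
O(j) = 13*j (O(j) = 7*j + 6*j = 13*j)
(O(220) - 35468)*(Q(-199) + 30217) = (13*220 - 35468)*(0 + 30217) = (2860 - 35468)*30217 = -32608*30217 = -985315936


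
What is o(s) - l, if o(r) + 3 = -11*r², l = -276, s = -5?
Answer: -2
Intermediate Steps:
o(r) = -3 - 11*r²
o(s) - l = (-3 - 11*(-5)²) - 1*(-276) = (-3 - 11*25) + 276 = (-3 - 275) + 276 = -278 + 276 = -2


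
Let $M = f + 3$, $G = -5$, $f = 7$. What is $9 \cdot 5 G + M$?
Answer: $-215$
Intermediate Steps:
$M = 10$ ($M = 7 + 3 = 10$)
$9 \cdot 5 G + M = 9 \cdot 5 \left(-5\right) + 10 = 9 \left(-25\right) + 10 = -225 + 10 = -215$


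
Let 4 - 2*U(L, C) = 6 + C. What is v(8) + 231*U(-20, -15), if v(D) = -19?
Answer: 2965/2 ≈ 1482.5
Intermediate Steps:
U(L, C) = -1 - C/2 (U(L, C) = 2 - (6 + C)/2 = 2 + (-3 - C/2) = -1 - C/2)
v(8) + 231*U(-20, -15) = -19 + 231*(-1 - ½*(-15)) = -19 + 231*(-1 + 15/2) = -19 + 231*(13/2) = -19 + 3003/2 = 2965/2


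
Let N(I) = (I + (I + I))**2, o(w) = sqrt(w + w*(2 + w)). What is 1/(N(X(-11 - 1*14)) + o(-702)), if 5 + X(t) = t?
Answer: 50/401971 - sqrt(6058)/7235478 ≈ 0.00011363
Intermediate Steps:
X(t) = -5 + t
N(I) = 9*I**2 (N(I) = (I + 2*I)**2 = (3*I)**2 = 9*I**2)
1/(N(X(-11 - 1*14)) + o(-702)) = 1/(9*(-5 + (-11 - 1*14))**2 + sqrt(-702*(3 - 702))) = 1/(9*(-5 + (-11 - 14))**2 + sqrt(-702*(-699))) = 1/(9*(-5 - 25)**2 + sqrt(490698)) = 1/(9*(-30)**2 + 9*sqrt(6058)) = 1/(9*900 + 9*sqrt(6058)) = 1/(8100 + 9*sqrt(6058))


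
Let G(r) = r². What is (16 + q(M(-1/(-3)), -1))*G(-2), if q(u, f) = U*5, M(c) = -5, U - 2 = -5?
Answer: 4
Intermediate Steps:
U = -3 (U = 2 - 5 = -3)
q(u, f) = -15 (q(u, f) = -3*5 = -15)
(16 + q(M(-1/(-3)), -1))*G(-2) = (16 - 15)*(-2)² = 1*4 = 4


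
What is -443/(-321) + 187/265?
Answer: 177422/85065 ≈ 2.0857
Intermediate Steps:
-443/(-321) + 187/265 = -443*(-1/321) + 187*(1/265) = 443/321 + 187/265 = 177422/85065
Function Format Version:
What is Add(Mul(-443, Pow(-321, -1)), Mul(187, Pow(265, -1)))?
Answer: Rational(177422, 85065) ≈ 2.0857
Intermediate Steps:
Add(Mul(-443, Pow(-321, -1)), Mul(187, Pow(265, -1))) = Add(Mul(-443, Rational(-1, 321)), Mul(187, Rational(1, 265))) = Add(Rational(443, 321), Rational(187, 265)) = Rational(177422, 85065)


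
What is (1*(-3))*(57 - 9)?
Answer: -144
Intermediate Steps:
(1*(-3))*(57 - 9) = -3*48 = -144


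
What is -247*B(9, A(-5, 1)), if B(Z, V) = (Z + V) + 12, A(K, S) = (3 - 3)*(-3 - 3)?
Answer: -5187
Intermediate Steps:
A(K, S) = 0 (A(K, S) = 0*(-6) = 0)
B(Z, V) = 12 + V + Z (B(Z, V) = (V + Z) + 12 = 12 + V + Z)
-247*B(9, A(-5, 1)) = -247*(12 + 0 + 9) = -247*21 = -5187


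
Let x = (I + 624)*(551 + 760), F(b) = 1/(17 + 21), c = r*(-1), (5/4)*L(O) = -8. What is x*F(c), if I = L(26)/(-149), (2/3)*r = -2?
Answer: 16039464/745 ≈ 21529.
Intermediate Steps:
r = -3 (r = (3/2)*(-2) = -3)
L(O) = -32/5 (L(O) = (4/5)*(-8) = -32/5)
I = 32/745 (I = -32/5/(-149) = -32/5*(-1/149) = 32/745 ≈ 0.042953)
c = 3 (c = -3*(-1) = 3)
F(b) = 1/38
x = 609499632/745 (x = (32/745 + 624)*(551 + 760) = (464912/745)*1311 = 609499632/745 ≈ 8.1812e+5)
x*F(c) = (609499632/745)*(1/38) = 16039464/745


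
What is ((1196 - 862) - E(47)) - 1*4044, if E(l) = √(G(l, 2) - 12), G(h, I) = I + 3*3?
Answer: -3710 - I ≈ -3710.0 - 1.0*I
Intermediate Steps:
G(h, I) = 9 + I (G(h, I) = I + 9 = 9 + I)
E(l) = I (E(l) = √((9 + 2) - 12) = √(11 - 12) = √(-1) = I)
((1196 - 862) - E(47)) - 1*4044 = ((1196 - 862) - I) - 1*4044 = (334 - I) - 4044 = -3710 - I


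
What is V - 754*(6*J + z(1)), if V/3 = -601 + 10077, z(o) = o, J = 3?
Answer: 14102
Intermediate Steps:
V = 28428 (V = 3*(-601 + 10077) = 3*9476 = 28428)
V - 754*(6*J + z(1)) = 28428 - 754*(6*3 + 1) = 28428 - 754*(18 + 1) = 28428 - 754*19 = 28428 - 14326 = 14102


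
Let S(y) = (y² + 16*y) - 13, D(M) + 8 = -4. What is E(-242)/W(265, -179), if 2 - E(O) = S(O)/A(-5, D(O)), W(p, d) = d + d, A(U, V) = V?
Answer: -54703/4296 ≈ -12.733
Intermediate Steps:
D(M) = -12 (D(M) = -8 - 4 = -12)
S(y) = -13 + y² + 16*y
W(p, d) = 2*d
E(O) = 11/12 + O²/12 + 4*O/3 (E(O) = 2 - (-13 + O² + 16*O)/(-12) = 2 - (-13 + O² + 16*O)*(-1)/12 = 2 - (13/12 - 4*O/3 - O²/12) = 2 + (-13/12 + O²/12 + 4*O/3) = 11/12 + O²/12 + 4*O/3)
E(-242)/W(265, -179) = (11/12 + (1/12)*(-242)² + (4/3)*(-242))/((2*(-179))) = (11/12 + (1/12)*58564 - 968/3)/(-358) = (11/12 + 14641/3 - 968/3)*(-1/358) = (54703/12)*(-1/358) = -54703/4296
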